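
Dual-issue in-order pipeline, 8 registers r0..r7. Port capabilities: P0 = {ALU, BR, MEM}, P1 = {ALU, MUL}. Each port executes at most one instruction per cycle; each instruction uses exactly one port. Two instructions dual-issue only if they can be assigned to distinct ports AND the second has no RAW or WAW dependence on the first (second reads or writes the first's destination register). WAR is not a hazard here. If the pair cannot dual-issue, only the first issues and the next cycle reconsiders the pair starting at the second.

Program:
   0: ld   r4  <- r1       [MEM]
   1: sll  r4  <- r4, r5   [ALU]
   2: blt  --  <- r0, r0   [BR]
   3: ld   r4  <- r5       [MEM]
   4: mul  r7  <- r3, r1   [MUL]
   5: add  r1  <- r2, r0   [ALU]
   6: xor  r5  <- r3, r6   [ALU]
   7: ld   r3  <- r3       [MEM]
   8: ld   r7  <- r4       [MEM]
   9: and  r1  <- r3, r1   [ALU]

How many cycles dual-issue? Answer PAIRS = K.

t=0 i0:ld.MEM ; RAW+WAW r4
t=1 i1+i2:sll.ALU/blt.BR ; 2-wide
t=2 i3+i4:ld.MEM/mul.MUL ; 2-wide
t=3 i5+i6:add.ALU/xor.ALU ; 2-wide
t=4 i7:ld.MEM ; no-port MEM/MEM
t=5 i8+i9:ld.MEM/and.ALU ; 2-wide

PAIRS = 4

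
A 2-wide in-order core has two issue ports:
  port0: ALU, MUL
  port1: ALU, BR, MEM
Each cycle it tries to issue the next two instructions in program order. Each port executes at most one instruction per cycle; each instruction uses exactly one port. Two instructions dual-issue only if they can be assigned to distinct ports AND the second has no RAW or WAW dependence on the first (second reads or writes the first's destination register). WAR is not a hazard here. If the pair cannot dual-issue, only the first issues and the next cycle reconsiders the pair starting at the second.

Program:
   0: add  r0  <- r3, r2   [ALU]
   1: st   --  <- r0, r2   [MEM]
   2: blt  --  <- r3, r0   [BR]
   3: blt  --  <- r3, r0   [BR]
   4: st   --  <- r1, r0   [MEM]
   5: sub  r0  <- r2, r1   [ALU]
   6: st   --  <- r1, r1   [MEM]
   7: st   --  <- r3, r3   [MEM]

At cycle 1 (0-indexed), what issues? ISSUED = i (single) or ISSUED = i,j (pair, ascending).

  cy0 -> i0 (add) RAW r0
  cy1 -> i1 (st) no-port MEM/BR
  cy2 -> i2 (blt) no-port BR/BR
  cy3 -> i3 (blt) no-port BR/MEM
  cy4 -> i4&i5 (st/sub) pair
  cy5 -> i6 (st) no-port MEM/MEM
  cy6 -> i7 (st) tail

ISSUED = 1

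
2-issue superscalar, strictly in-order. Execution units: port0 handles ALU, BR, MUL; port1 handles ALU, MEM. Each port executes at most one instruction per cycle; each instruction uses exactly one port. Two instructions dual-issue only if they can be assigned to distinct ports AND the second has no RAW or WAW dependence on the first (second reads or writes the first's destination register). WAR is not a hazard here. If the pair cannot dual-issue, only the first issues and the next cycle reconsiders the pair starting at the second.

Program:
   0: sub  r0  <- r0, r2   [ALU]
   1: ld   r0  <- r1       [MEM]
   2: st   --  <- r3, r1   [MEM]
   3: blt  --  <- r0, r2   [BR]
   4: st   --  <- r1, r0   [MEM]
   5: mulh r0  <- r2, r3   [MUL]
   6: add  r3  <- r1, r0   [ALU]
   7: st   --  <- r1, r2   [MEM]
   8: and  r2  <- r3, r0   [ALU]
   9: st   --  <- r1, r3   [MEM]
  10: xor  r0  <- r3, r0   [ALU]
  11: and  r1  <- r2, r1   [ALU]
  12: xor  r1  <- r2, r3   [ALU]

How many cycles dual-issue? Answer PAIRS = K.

t=0 i0:sub ; WAW r0
t=1 i1:ld ; no-port MEM/MEM
t=2 i2/i3:st;blt ; pair
t=3 i4/i5:st;mulh ; pair
t=4 i6/i7:add;st ; pair
t=5 i8/i9:and;st ; pair
t=6 i10/i11:xor;and ; pair
t=7 i12:xor ; tail

PAIRS = 5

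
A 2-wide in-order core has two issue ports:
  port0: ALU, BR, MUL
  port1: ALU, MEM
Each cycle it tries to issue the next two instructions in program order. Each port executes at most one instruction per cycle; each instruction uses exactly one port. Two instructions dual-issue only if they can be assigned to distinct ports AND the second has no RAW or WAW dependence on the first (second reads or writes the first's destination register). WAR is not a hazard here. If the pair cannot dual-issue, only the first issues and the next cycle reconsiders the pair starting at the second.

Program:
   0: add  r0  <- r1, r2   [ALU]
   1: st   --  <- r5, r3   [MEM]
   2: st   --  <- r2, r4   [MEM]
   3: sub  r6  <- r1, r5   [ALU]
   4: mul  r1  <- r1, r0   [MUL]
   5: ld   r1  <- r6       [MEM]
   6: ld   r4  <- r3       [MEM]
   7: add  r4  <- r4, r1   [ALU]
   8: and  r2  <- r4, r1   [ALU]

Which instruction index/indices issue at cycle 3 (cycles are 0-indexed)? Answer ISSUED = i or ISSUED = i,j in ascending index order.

c0: i0+i1 add.ALU st.MEM  dual
c1: i2+i3 st.MEM sub.ALU  dual
c2: i4 mul.MUL  WAW r1
c3: i5 ld.MEM  no-port MEM/MEM
c4: i6 ld.MEM  RAW+WAW r4
c5: i7 add.ALU  RAW r4
c6: i8 and.ALU  tail

ISSUED = 5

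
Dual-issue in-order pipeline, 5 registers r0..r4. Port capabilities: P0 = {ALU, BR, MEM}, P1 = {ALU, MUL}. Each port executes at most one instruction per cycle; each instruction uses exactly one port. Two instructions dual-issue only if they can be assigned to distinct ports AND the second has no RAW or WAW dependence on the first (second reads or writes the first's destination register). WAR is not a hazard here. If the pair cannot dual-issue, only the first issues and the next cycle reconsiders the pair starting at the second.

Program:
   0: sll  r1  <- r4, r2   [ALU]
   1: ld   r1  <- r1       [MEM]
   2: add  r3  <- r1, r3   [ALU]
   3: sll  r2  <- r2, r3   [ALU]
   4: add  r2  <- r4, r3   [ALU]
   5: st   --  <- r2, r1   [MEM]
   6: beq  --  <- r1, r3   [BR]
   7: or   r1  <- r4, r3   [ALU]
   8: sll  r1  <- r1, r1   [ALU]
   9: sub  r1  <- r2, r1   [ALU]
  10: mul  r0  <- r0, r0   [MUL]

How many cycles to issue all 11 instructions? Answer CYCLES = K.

[0] i0  sll  -- RAW+WAW r1
[1] i1  ld  -- RAW r1
[2] i2  add  -- RAW r3
[3] i3  sll  -- WAW r2
[4] i4  add  -- RAW r2
[5] i5  st  -- no-port MEM/BR
[6] i6&i7  beq+or  -- pair
[7] i8  sll  -- RAW+WAW r1
[8] i9&i10  sub+mul  -- pair

CYCLES = 9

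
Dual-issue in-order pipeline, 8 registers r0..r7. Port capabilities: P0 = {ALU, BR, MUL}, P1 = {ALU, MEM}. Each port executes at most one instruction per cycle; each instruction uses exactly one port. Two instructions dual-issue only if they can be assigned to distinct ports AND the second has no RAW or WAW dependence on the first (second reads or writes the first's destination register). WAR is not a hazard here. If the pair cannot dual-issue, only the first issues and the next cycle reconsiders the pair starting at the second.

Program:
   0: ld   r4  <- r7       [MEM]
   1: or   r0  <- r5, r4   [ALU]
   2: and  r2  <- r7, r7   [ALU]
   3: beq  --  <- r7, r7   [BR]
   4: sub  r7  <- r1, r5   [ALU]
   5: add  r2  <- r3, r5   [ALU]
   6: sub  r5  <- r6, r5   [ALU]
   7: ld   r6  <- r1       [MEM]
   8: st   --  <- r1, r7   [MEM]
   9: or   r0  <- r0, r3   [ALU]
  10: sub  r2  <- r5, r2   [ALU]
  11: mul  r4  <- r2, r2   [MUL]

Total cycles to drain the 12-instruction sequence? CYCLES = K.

[0] i0  ld  -- RAW r4
[1] i1&i2  or+and  -- dual
[2] i3&i4  beq+sub  -- dual
[3] i5&i6  add+sub  -- dual
[4] i7  ld  -- no-port MEM/MEM
[5] i8&i9  st+or  -- dual
[6] i10  sub  -- RAW r2
[7] i11  mul  -- tail

CYCLES = 8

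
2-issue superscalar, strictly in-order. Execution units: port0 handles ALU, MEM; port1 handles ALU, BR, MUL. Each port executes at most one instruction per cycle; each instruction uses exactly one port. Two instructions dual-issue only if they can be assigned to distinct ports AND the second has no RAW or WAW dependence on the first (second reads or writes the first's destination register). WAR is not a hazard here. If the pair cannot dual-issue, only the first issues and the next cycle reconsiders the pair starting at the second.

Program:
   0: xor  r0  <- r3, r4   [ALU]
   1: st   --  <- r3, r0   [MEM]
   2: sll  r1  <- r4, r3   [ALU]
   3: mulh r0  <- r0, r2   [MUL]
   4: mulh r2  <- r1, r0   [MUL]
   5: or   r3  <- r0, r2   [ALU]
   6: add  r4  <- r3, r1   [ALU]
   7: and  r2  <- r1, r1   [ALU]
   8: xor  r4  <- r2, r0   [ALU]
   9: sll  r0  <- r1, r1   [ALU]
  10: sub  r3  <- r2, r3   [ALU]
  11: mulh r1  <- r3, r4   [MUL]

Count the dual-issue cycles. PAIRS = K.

#0 head=0: xor.ALU i0 RAW r0
#1 head=1: st.MEM;sll.ALU i1+i2 dual
#2 head=3: mulh.MUL i3 no-port MUL/MUL
#3 head=4: mulh.MUL i4 RAW r2
#4 head=5: or.ALU i5 RAW r3
#5 head=6: add.ALU;and.ALU i6+i7 dual
#6 head=8: xor.ALU;sll.ALU i8+i9 dual
#7 head=10: sub.ALU i10 RAW r3
#8 head=11: mulh.MUL i11 tail

PAIRS = 3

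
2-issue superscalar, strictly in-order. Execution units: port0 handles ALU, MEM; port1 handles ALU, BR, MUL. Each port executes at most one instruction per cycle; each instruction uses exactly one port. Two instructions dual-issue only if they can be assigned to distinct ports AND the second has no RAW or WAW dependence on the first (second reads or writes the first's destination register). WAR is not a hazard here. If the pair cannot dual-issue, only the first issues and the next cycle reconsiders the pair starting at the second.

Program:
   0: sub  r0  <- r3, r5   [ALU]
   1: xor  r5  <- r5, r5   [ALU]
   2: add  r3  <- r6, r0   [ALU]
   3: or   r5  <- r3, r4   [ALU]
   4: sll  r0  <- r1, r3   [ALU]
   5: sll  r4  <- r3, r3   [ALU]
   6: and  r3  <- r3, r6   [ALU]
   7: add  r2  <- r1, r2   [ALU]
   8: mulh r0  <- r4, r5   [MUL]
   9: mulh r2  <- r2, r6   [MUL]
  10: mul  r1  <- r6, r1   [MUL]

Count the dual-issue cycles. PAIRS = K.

0. sub.ALU+xor.ALU @i0/i1  | dual
1. add.ALU @i2  | RAW r3
2. or.ALU+sll.ALU @i3/i4  | dual
3. sll.ALU+and.ALU @i5/i6  | dual
4. add.ALU+mulh.MUL @i7/i8  | dual
5. mulh.MUL @i9  | no-port MUL/MUL
6. mul.MUL @i10  | tail

PAIRS = 4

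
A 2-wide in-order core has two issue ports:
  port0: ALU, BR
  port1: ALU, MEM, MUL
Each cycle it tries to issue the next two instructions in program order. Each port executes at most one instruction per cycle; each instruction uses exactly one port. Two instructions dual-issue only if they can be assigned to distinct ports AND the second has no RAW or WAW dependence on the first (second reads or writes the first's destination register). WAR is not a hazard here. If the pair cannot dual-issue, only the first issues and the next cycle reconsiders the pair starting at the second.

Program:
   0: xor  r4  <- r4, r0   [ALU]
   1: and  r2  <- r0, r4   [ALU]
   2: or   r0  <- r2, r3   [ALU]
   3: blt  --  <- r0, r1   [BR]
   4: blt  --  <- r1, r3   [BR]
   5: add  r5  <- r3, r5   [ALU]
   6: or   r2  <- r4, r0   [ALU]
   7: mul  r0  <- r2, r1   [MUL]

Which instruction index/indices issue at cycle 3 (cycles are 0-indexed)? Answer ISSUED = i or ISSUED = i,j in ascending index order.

ISSUED = 3

  cy0 -> i0 (xor) RAW r4
  cy1 -> i1 (and) RAW r2
  cy2 -> i2 (or) RAW r0
  cy3 -> i3 (blt) no-port BR/BR
  cy4 -> i4+i5 (blt+add) 2-wide
  cy5 -> i6 (or) RAW r2
  cy6 -> i7 (mul) tail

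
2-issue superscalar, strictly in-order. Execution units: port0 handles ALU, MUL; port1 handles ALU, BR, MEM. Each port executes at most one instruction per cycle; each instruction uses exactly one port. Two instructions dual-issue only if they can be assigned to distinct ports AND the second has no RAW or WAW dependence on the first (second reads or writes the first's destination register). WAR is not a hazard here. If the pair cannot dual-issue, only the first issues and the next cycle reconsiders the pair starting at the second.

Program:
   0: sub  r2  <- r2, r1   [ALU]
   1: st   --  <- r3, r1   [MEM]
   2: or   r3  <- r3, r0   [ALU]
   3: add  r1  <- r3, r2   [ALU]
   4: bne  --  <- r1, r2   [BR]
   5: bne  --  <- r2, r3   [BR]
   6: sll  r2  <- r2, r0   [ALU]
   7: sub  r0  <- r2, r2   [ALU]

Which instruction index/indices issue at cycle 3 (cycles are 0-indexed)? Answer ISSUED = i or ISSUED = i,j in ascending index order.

[0] i0,i1  sub.ALU/st.MEM  -- 2-wide
[1] i2  or.ALU  -- RAW r3
[2] i3  add.ALU  -- RAW r1
[3] i4  bne.BR  -- no-port BR/BR
[4] i5,i6  bne.BR/sll.ALU  -- 2-wide
[5] i7  sub.ALU  -- tail

ISSUED = 4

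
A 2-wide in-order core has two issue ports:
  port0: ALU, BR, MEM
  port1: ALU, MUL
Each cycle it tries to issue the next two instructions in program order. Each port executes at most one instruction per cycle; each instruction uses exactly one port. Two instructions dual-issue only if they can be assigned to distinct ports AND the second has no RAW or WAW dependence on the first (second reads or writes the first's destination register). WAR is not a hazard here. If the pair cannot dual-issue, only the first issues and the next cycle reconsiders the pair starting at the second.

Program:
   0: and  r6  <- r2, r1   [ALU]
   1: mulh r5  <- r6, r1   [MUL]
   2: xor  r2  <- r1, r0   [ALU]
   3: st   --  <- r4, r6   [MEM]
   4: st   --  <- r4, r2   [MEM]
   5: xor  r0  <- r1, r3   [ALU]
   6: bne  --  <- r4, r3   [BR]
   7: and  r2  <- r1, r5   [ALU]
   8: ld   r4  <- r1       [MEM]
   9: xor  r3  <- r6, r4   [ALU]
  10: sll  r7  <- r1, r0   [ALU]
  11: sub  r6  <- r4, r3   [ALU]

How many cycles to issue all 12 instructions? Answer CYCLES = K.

[0] i0  and.ALU  -- RAW r6
[1] i1,i2  mulh.MUL;xor.ALU  -- 2-wide
[2] i3  st.MEM  -- no-port MEM/MEM
[3] i4,i5  st.MEM;xor.ALU  -- 2-wide
[4] i6,i7  bne.BR;and.ALU  -- 2-wide
[5] i8  ld.MEM  -- RAW r4
[6] i9,i10  xor.ALU;sll.ALU  -- 2-wide
[7] i11  sub.ALU  -- tail

CYCLES = 8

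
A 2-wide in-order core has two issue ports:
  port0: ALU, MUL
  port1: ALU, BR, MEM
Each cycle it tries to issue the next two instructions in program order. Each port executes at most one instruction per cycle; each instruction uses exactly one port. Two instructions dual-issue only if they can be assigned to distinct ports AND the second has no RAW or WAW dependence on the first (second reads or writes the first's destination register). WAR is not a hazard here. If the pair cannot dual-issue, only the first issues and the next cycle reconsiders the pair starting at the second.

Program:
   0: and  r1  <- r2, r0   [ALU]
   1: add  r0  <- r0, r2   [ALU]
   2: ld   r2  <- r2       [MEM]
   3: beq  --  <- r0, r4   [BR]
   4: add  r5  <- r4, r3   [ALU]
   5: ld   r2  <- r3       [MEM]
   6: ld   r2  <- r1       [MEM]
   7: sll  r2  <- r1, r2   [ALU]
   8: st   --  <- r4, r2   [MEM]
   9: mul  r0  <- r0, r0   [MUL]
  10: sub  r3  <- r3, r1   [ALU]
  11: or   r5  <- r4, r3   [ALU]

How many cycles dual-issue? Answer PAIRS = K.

0. and.ALU/add.ALU @i0/i1  | dual
1. ld.MEM @i2  | no-port MEM/BR
2. beq.BR/add.ALU @i3/i4  | dual
3. ld.MEM @i5  | no-port MEM/MEM
4. ld.MEM @i6  | RAW+WAW r2
5. sll.ALU @i7  | RAW r2
6. st.MEM/mul.MUL @i8/i9  | dual
7. sub.ALU @i10  | RAW r3
8. or.ALU @i11  | tail

PAIRS = 3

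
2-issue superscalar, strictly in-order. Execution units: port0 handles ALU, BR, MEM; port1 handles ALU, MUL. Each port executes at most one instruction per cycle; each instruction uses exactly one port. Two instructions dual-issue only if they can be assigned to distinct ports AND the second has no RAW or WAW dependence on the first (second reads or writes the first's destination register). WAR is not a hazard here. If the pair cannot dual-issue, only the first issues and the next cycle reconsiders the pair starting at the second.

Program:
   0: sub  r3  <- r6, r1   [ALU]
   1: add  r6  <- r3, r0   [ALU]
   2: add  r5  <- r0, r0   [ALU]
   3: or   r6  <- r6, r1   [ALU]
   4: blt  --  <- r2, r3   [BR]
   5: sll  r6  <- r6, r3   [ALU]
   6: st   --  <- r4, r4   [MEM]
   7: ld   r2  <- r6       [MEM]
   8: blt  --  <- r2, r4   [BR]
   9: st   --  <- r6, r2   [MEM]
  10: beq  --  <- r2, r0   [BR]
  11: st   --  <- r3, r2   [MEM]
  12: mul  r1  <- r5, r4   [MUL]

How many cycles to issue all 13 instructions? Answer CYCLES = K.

CYCLES = 9

  cy0 -> i0 (sub) RAW r3
  cy1 -> i1&i2 (add add) dual
  cy2 -> i3&i4 (or blt) dual
  cy3 -> i5&i6 (sll st) dual
  cy4 -> i7 (ld) no-port MEM/BR
  cy5 -> i8 (blt) no-port BR/MEM
  cy6 -> i9 (st) no-port MEM/BR
  cy7 -> i10 (beq) no-port BR/MEM
  cy8 -> i11&i12 (st mul) dual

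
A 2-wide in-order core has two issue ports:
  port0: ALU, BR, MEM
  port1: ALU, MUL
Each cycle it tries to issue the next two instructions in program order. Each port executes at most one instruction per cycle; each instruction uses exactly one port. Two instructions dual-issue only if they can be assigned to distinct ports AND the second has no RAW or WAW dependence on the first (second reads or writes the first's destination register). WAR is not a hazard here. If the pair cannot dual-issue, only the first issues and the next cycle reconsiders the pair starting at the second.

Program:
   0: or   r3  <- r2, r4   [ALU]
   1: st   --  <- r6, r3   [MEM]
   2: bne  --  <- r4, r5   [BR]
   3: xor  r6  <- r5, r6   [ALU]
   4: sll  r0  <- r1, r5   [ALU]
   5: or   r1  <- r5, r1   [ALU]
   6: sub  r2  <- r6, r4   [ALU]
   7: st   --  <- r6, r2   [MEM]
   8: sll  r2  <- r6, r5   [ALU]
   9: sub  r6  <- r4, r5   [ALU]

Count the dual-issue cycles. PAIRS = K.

PAIRS = 3

t=0 i0:or ; RAW r3
t=1 i1:st ; no-port MEM/BR
t=2 i2&i3:bne/xor ; 2-wide
t=3 i4&i5:sll/or ; 2-wide
t=4 i6:sub ; RAW r2
t=5 i7&i8:st/sll ; 2-wide
t=6 i9:sub ; tail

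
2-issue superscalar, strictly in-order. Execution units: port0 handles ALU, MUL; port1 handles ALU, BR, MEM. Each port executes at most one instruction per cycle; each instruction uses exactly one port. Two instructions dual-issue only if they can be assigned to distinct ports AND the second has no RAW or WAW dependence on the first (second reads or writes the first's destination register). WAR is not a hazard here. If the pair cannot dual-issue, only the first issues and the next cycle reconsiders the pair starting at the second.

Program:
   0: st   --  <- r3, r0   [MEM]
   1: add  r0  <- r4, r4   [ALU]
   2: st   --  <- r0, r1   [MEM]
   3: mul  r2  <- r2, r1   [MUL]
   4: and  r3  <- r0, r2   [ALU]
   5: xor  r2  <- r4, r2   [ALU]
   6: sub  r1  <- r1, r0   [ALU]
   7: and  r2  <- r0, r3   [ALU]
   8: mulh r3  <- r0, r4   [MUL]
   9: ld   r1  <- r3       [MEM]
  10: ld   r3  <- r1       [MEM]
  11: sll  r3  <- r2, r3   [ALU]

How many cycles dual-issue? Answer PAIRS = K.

PAIRS = 4

0. st;add @i0/i1  | dual
1. st;mul @i2/i3  | dual
2. and;xor @i4/i5  | dual
3. sub;and @i6/i7  | dual
4. mulh @i8  | RAW r3
5. ld @i9  | no-port MEM/MEM
6. ld @i10  | RAW+WAW r3
7. sll @i11  | tail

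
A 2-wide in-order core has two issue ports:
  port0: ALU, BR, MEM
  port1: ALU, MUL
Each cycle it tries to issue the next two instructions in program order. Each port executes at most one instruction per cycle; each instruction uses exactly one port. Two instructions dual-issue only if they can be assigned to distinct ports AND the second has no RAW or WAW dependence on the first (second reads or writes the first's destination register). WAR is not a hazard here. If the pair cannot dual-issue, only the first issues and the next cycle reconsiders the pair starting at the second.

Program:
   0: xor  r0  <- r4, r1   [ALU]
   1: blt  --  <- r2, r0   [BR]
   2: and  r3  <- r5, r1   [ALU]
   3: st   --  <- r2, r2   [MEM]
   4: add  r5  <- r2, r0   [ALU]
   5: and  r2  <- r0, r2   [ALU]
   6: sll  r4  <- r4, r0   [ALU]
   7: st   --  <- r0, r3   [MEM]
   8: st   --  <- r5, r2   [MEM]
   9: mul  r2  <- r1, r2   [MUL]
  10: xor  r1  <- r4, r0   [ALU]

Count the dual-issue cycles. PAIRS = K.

PAIRS = 4

0. xor.ALU @i0  | RAW r0
1. blt.BR/and.ALU @i1/i2  | 2-wide
2. st.MEM/add.ALU @i3/i4  | 2-wide
3. and.ALU/sll.ALU @i5/i6  | 2-wide
4. st.MEM @i7  | no-port MEM/MEM
5. st.MEM/mul.MUL @i8/i9  | 2-wide
6. xor.ALU @i10  | tail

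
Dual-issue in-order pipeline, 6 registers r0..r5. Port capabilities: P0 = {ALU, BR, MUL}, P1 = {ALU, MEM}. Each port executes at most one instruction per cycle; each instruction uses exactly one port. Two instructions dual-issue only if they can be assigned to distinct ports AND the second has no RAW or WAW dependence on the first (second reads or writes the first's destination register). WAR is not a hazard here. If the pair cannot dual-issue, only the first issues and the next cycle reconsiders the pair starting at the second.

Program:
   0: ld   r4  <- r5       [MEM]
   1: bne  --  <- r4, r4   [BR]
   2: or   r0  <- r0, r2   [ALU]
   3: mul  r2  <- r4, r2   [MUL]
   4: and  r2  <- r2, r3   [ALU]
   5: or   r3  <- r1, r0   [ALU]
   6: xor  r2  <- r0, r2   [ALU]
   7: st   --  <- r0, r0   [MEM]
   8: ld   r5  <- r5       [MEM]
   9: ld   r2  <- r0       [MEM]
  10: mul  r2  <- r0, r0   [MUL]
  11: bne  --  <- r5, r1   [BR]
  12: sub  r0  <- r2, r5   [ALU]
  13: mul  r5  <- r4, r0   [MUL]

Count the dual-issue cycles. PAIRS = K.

c0: i0 ld  RAW r4
c1: i1,i2 bne/or  dual
c2: i3 mul  RAW+WAW r2
c3: i4,i5 and/or  dual
c4: i6,i7 xor/st  dual
c5: i8 ld  no-port MEM/MEM
c6: i9 ld  WAW r2
c7: i10 mul  no-port MUL/BR
c8: i11,i12 bne/sub  dual
c9: i13 mul  tail

PAIRS = 4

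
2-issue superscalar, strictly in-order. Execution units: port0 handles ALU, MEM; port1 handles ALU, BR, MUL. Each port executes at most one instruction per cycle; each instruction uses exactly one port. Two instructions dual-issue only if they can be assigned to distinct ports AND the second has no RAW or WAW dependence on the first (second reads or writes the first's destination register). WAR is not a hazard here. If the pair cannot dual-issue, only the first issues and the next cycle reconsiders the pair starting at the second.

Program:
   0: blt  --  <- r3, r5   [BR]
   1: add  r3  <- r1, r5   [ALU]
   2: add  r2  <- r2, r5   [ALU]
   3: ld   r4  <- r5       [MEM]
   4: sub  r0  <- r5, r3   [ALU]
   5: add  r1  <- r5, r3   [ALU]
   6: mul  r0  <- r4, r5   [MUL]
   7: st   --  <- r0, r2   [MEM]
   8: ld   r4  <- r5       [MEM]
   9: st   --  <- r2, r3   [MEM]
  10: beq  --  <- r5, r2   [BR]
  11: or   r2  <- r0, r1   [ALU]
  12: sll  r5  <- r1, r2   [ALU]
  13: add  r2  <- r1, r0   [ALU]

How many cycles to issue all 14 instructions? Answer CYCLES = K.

CYCLES = 9

  cy0 -> i0,i1 (blt.BR add.ALU) 2-wide
  cy1 -> i2,i3 (add.ALU ld.MEM) 2-wide
  cy2 -> i4,i5 (sub.ALU add.ALU) 2-wide
  cy3 -> i6 (mul.MUL) RAW r0
  cy4 -> i7 (st.MEM) no-port MEM/MEM
  cy5 -> i8 (ld.MEM) no-port MEM/MEM
  cy6 -> i9,i10 (st.MEM beq.BR) 2-wide
  cy7 -> i11 (or.ALU) RAW r2
  cy8 -> i12,i13 (sll.ALU add.ALU) 2-wide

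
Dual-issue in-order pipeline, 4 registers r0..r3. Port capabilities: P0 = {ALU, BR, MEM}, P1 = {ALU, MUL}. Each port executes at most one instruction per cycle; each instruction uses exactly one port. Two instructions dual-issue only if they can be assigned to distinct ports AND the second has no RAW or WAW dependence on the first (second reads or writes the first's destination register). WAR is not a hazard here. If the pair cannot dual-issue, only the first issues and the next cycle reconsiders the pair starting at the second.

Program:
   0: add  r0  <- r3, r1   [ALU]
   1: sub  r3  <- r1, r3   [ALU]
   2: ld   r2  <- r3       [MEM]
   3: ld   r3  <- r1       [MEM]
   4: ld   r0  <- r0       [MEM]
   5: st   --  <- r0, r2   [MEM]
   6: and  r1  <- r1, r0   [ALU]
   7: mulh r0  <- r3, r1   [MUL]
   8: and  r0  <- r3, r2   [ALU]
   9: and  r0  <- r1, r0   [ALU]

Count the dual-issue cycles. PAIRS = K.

[0] i0,i1  add sub  -- dual
[1] i2  ld  -- no-port MEM/MEM
[2] i3  ld  -- no-port MEM/MEM
[3] i4  ld  -- no-port MEM/MEM
[4] i5,i6  st and  -- dual
[5] i7  mulh  -- WAW r0
[6] i8  and  -- RAW+WAW r0
[7] i9  and  -- tail

PAIRS = 2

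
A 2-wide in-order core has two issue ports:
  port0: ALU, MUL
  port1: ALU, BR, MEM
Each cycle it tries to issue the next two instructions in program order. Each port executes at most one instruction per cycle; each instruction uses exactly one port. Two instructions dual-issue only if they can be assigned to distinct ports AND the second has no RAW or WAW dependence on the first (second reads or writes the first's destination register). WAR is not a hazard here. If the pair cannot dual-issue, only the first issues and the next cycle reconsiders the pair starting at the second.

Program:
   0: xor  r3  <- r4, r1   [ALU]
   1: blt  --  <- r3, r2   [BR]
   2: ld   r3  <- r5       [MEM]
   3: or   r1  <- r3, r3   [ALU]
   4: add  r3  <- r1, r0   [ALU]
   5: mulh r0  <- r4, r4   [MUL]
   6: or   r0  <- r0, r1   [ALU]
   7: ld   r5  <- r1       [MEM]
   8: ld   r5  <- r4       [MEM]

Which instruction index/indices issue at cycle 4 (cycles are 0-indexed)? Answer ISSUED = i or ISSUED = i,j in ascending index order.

ISSUED = 4,5

  cy0 -> i0 (xor.ALU) RAW r3
  cy1 -> i1 (blt.BR) no-port BR/MEM
  cy2 -> i2 (ld.MEM) RAW r3
  cy3 -> i3 (or.ALU) RAW r1
  cy4 -> i4&i5 (add.ALU;mulh.MUL) pair
  cy5 -> i6&i7 (or.ALU;ld.MEM) pair
  cy6 -> i8 (ld.MEM) tail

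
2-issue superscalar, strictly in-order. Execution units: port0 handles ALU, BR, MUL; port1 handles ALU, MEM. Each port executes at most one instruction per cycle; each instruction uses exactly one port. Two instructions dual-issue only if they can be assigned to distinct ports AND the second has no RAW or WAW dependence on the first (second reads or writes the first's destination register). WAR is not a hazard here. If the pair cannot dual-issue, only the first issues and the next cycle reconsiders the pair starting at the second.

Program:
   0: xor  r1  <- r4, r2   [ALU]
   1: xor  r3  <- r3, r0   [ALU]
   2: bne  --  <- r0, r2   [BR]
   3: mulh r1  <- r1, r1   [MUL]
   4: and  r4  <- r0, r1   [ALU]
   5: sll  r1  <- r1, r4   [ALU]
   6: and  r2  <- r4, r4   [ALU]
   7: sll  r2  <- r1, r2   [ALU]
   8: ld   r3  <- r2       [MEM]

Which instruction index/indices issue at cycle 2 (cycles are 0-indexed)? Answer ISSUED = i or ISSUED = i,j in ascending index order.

c0: i0,i1 xor.ALU xor.ALU  pair
c1: i2 bne.BR  no-port BR/MUL
c2: i3 mulh.MUL  RAW r1
c3: i4 and.ALU  RAW r4
c4: i5,i6 sll.ALU and.ALU  pair
c5: i7 sll.ALU  RAW r2
c6: i8 ld.MEM  tail

ISSUED = 3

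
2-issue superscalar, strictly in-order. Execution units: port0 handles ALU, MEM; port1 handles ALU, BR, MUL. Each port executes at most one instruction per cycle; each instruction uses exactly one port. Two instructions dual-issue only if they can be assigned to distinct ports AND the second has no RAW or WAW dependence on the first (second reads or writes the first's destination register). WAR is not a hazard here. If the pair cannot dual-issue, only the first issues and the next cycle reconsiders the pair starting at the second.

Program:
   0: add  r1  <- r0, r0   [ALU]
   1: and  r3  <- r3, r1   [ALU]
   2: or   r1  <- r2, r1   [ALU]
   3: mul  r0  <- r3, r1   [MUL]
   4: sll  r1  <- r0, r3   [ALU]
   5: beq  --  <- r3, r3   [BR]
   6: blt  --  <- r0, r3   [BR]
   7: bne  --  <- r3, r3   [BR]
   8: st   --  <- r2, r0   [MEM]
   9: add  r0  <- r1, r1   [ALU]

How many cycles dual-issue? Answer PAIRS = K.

PAIRS = 3

#0 head=0: add i0 RAW r1
#1 head=1: and/or i1+i2 dual
#2 head=3: mul i3 RAW r0
#3 head=4: sll/beq i4+i5 dual
#4 head=6: blt i6 no-port BR/BR
#5 head=7: bne/st i7+i8 dual
#6 head=9: add i9 tail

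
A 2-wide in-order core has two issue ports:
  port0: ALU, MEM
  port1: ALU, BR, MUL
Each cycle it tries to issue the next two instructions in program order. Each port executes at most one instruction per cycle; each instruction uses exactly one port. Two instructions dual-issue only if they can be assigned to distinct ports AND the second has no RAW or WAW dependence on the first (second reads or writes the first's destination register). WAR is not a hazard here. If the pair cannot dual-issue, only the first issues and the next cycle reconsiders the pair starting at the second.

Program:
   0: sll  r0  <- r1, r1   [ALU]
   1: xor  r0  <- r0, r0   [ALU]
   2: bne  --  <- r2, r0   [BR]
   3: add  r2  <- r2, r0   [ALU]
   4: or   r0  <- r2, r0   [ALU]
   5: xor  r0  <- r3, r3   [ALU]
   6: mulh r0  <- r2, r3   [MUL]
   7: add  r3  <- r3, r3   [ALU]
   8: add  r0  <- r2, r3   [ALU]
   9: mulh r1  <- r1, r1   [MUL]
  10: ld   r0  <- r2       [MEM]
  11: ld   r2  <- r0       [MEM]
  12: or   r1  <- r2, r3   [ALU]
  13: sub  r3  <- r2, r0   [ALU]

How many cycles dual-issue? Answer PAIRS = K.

PAIRS = 4

[0] i0  sll.ALU  -- RAW+WAW r0
[1] i1  xor.ALU  -- RAW r0
[2] i2,i3  bne.BR;add.ALU  -- 2-wide
[3] i4  or.ALU  -- WAW r0
[4] i5  xor.ALU  -- WAW r0
[5] i6,i7  mulh.MUL;add.ALU  -- 2-wide
[6] i8,i9  add.ALU;mulh.MUL  -- 2-wide
[7] i10  ld.MEM  -- no-port MEM/MEM
[8] i11  ld.MEM  -- RAW r2
[9] i12,i13  or.ALU;sub.ALU  -- 2-wide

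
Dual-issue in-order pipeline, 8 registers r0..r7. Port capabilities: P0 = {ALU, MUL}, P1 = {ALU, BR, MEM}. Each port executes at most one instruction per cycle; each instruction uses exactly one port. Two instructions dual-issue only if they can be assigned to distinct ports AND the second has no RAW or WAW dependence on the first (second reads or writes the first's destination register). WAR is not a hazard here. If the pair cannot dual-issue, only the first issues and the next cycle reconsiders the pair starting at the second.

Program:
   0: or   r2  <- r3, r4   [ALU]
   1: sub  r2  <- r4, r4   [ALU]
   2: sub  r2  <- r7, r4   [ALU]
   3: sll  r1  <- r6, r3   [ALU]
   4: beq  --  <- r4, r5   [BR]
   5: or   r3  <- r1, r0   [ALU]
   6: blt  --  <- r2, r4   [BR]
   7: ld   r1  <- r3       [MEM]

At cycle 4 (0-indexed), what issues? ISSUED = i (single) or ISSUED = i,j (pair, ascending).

ISSUED = 6

t=0 i0:or.ALU ; WAW r2
t=1 i1:sub.ALU ; WAW r2
t=2 i2&i3:sub.ALU+sll.ALU ; dual
t=3 i4&i5:beq.BR+or.ALU ; dual
t=4 i6:blt.BR ; no-port BR/MEM
t=5 i7:ld.MEM ; tail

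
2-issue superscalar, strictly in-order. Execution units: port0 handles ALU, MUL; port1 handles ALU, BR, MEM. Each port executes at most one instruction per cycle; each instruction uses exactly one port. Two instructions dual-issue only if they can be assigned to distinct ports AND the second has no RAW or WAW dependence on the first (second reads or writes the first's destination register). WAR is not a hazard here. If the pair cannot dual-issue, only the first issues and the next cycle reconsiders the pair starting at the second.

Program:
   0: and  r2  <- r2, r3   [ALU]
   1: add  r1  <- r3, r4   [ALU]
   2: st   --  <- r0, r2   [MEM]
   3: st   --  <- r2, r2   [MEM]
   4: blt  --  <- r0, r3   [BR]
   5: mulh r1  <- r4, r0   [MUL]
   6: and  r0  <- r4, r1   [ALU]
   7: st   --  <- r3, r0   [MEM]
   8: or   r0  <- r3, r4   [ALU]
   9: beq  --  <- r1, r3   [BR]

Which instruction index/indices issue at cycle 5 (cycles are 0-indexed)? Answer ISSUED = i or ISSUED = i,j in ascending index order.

ISSUED = 7,8

c0: i0&i1 and add  dual
c1: i2 st  no-port MEM/MEM
c2: i3 st  no-port MEM/BR
c3: i4&i5 blt mulh  dual
c4: i6 and  RAW r0
c5: i7&i8 st or  dual
c6: i9 beq  tail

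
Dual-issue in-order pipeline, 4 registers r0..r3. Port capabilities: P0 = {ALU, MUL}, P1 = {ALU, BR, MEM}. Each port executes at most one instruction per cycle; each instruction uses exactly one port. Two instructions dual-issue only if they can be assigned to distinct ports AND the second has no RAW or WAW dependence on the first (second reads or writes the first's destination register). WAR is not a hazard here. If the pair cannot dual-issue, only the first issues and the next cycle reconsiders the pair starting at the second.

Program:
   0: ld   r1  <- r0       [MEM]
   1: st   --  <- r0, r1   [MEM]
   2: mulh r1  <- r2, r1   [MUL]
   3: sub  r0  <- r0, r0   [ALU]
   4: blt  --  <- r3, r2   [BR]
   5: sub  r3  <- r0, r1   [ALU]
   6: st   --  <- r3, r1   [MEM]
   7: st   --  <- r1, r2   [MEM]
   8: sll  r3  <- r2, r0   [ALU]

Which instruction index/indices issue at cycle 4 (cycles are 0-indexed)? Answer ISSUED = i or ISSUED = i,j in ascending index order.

ISSUED = 6

0. ld @i0  | no-port MEM/MEM
1. st mulh @i1+i2  | 2-wide
2. sub blt @i3+i4  | 2-wide
3. sub @i5  | RAW r3
4. st @i6  | no-port MEM/MEM
5. st sll @i7+i8  | 2-wide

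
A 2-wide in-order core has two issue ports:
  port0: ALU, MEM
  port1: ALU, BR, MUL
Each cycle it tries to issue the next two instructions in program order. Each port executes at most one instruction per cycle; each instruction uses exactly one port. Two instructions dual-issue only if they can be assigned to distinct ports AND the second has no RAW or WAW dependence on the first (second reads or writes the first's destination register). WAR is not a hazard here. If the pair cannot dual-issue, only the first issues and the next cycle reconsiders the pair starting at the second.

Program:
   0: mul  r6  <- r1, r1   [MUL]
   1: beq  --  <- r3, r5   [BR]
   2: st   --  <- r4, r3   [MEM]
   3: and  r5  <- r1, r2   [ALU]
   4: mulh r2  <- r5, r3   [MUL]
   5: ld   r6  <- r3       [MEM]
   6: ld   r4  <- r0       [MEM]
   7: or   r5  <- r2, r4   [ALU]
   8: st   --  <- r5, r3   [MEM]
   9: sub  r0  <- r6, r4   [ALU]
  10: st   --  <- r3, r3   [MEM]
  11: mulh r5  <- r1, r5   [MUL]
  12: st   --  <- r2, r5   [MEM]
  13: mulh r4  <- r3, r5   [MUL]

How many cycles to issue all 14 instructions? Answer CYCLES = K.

[0] i0  mul.MUL  -- no-port MUL/BR
[1] i1/i2  beq.BR+st.MEM  -- 2-wide
[2] i3  and.ALU  -- RAW r5
[3] i4/i5  mulh.MUL+ld.MEM  -- 2-wide
[4] i6  ld.MEM  -- RAW r4
[5] i7  or.ALU  -- RAW r5
[6] i8/i9  st.MEM+sub.ALU  -- 2-wide
[7] i10/i11  st.MEM+mulh.MUL  -- 2-wide
[8] i12/i13  st.MEM+mulh.MUL  -- 2-wide

CYCLES = 9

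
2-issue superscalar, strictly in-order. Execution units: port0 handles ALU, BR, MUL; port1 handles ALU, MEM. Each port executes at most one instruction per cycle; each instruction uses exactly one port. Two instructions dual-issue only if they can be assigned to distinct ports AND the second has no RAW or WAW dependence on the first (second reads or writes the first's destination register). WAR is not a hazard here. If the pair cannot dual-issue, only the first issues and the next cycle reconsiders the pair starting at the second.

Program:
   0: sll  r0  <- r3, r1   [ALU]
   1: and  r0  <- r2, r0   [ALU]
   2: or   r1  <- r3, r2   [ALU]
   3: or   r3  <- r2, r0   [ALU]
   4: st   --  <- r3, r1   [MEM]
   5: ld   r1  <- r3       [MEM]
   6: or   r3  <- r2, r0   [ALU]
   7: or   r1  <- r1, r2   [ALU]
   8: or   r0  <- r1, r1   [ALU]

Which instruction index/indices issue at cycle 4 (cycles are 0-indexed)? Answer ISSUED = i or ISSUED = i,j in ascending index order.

ISSUED = 5,6

t=0 i0:sll ; RAW+WAW r0
t=1 i1&i2:and;or ; 2-wide
t=2 i3:or ; RAW r3
t=3 i4:st ; no-port MEM/MEM
t=4 i5&i6:ld;or ; 2-wide
t=5 i7:or ; RAW r1
t=6 i8:or ; tail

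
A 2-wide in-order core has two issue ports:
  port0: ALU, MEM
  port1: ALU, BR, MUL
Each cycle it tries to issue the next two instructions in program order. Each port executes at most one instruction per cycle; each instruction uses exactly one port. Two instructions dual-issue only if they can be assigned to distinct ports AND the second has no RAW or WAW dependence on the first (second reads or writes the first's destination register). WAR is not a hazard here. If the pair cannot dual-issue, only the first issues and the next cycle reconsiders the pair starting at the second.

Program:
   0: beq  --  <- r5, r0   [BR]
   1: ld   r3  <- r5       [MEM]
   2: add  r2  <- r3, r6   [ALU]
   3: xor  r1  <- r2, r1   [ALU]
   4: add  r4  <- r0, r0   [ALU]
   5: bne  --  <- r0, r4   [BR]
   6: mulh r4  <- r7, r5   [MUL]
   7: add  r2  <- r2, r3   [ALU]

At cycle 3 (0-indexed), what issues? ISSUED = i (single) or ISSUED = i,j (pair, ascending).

ISSUED = 5

#0 head=0: beq/ld i0&i1 dual
#1 head=2: add i2 RAW r2
#2 head=3: xor/add i3&i4 dual
#3 head=5: bne i5 no-port BR/MUL
#4 head=6: mulh/add i6&i7 dual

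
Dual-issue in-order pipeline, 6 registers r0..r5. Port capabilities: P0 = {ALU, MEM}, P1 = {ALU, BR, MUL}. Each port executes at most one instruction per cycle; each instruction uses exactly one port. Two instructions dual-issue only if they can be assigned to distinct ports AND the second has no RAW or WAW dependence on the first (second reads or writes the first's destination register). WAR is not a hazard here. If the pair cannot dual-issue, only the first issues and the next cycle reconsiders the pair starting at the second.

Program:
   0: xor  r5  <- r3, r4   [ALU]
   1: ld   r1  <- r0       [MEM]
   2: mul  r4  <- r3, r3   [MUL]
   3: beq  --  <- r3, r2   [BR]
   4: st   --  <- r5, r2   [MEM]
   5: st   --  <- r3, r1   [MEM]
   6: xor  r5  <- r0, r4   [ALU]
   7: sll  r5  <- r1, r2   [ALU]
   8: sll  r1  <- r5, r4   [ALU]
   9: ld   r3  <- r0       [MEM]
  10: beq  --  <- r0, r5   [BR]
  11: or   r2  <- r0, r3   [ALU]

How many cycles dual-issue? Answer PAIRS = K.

  cy0 -> i0&i1 (xor.ALU;ld.MEM) dual
  cy1 -> i2 (mul.MUL) no-port MUL/BR
  cy2 -> i3&i4 (beq.BR;st.MEM) dual
  cy3 -> i5&i6 (st.MEM;xor.ALU) dual
  cy4 -> i7 (sll.ALU) RAW r5
  cy5 -> i8&i9 (sll.ALU;ld.MEM) dual
  cy6 -> i10&i11 (beq.BR;or.ALU) dual

PAIRS = 5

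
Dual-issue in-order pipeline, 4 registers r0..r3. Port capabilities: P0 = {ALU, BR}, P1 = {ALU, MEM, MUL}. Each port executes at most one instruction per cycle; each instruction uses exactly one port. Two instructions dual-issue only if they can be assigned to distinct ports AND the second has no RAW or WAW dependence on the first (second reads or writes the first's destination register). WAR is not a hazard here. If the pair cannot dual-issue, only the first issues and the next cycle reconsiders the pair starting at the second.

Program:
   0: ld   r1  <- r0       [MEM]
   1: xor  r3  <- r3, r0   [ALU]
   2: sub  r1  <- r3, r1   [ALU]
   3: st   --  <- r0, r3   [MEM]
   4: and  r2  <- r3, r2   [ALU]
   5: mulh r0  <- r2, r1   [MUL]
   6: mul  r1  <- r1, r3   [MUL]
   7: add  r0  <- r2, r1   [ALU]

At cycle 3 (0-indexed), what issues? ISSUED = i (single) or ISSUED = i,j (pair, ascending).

ISSUED = 5

0. ld/xor @i0&i1  | pair
1. sub/st @i2&i3  | pair
2. and @i4  | RAW r2
3. mulh @i5  | no-port MUL/MUL
4. mul @i6  | RAW r1
5. add @i7  | tail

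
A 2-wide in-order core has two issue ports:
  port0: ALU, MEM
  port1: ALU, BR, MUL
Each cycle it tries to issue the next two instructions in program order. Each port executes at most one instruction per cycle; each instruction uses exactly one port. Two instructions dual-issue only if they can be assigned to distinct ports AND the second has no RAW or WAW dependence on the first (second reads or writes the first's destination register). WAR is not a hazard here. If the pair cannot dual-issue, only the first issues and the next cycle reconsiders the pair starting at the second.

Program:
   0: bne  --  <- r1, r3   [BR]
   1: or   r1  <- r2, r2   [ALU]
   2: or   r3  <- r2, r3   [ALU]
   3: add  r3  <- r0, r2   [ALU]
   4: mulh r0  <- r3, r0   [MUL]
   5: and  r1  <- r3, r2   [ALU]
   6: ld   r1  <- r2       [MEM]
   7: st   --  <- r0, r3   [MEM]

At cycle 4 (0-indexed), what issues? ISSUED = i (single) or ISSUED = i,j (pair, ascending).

ISSUED = 6

#0 head=0: bne;or i0/i1 2-wide
#1 head=2: or i2 WAW r3
#2 head=3: add i3 RAW r3
#3 head=4: mulh;and i4/i5 2-wide
#4 head=6: ld i6 no-port MEM/MEM
#5 head=7: st i7 tail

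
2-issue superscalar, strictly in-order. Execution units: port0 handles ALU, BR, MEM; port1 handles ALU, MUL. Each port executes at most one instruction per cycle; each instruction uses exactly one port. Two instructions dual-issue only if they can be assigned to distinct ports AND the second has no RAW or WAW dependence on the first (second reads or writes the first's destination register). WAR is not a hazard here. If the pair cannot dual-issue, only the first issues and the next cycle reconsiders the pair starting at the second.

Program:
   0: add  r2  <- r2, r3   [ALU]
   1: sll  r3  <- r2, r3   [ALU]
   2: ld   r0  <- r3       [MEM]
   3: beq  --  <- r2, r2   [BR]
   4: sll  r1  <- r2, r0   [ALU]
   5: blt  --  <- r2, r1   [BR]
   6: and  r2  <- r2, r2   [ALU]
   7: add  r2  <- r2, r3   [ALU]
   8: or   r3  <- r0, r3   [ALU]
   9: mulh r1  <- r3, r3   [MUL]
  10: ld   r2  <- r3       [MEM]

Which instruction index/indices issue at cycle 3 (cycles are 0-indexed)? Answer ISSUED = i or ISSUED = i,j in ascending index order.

ISSUED = 3,4

t=0 i0:add.ALU ; RAW r2
t=1 i1:sll.ALU ; RAW r3
t=2 i2:ld.MEM ; no-port MEM/BR
t=3 i3,i4:beq.BR;sll.ALU ; dual
t=4 i5,i6:blt.BR;and.ALU ; dual
t=5 i7,i8:add.ALU;or.ALU ; dual
t=6 i9,i10:mulh.MUL;ld.MEM ; dual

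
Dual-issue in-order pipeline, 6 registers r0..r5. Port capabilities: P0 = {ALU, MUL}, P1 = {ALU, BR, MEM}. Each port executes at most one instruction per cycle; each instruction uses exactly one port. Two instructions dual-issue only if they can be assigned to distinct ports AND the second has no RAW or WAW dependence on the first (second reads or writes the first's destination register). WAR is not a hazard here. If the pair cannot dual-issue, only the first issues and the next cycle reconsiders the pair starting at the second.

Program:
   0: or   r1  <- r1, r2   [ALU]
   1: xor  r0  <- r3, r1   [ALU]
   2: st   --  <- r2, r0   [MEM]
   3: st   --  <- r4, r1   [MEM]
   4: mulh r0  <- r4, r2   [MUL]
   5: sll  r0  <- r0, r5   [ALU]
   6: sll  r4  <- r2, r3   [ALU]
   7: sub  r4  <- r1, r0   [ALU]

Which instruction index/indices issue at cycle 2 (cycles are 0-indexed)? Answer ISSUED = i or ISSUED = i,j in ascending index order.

#0 head=0: or i0 RAW r1
#1 head=1: xor i1 RAW r0
#2 head=2: st i2 no-port MEM/MEM
#3 head=3: st/mulh i3&i4 pair
#4 head=5: sll/sll i5&i6 pair
#5 head=7: sub i7 tail

ISSUED = 2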